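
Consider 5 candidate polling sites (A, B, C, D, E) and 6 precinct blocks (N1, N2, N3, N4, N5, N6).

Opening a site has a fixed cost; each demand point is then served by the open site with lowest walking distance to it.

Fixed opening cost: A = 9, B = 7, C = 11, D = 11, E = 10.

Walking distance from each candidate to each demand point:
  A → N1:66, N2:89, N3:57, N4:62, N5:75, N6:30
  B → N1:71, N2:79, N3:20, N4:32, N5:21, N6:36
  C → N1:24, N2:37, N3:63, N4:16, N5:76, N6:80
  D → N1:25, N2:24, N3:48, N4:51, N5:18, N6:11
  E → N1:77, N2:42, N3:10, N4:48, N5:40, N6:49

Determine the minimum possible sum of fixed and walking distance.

135

Open {C, D, E}: assign each demand point to its cheapest open site.
  N1→C 24, N2→D 24, N3→E 10, N4→C 16, N5→D 18, N6→D 11
  walking distance 103, fixed 32 → total 135.
Compare {B, C, D}: walking distance 113 + fixed 29 = 142.
Compare {B, C, D, E}: walking distance 103 + fixed 39 = 142.
Compare {A, C, D, E}: walking distance 103 + fixed 41 = 144.
All other subsets cost ≥ 142. Minimum total cost: 135.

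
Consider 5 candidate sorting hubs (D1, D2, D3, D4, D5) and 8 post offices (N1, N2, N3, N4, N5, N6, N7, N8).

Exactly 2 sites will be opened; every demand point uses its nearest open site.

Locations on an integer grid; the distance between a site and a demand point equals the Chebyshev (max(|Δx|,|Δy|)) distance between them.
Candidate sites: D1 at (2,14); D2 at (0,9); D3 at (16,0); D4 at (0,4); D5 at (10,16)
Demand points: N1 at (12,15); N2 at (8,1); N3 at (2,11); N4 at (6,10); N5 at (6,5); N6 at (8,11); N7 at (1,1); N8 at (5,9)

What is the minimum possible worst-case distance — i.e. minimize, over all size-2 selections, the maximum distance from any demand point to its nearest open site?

8

Open {D2, D5}.
  Farthest demand point is N2 at distance 8 (to D2); all others are ≤ 8.
With {D4, D5} the worst case is 8.
With {D1, D2} the worst case is 10.
No size-2 selection achieves below 8.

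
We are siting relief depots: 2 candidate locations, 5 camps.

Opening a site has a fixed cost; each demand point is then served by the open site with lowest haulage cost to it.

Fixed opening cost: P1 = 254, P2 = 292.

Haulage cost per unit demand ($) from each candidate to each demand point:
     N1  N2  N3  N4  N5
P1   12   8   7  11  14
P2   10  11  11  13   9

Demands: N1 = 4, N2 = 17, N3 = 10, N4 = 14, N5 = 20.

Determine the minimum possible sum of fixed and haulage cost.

Open {P1}: assign each demand point to its cheapest open site.
  N1→P1 4×12=48, N2→P1 17×8=136, N3→P1 10×7=70, N4→P1 14×11=154, N5→P1 20×14=280
  haulage cost 688, fixed 254 → total 942.
Compare {P2}: haulage cost 699 + fixed 292 = 991.
Compare {P1, P2}: haulage cost 580 + fixed 546 = 1126.

942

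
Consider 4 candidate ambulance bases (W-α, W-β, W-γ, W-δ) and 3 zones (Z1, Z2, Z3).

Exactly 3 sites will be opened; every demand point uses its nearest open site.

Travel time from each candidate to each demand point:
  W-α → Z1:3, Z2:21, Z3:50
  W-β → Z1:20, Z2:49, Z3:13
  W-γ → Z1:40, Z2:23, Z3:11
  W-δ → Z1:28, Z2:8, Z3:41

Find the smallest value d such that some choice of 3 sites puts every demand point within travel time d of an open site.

11

Open {W-α, W-γ, W-δ}.
  Farthest demand point is Z3 at travel time 11 (to W-γ); all others are ≤ 11.
With {W-α, W-β, W-δ} the worst case is 13.
With {W-β, W-γ, W-δ} the worst case is 20.
No size-3 selection achieves below 11.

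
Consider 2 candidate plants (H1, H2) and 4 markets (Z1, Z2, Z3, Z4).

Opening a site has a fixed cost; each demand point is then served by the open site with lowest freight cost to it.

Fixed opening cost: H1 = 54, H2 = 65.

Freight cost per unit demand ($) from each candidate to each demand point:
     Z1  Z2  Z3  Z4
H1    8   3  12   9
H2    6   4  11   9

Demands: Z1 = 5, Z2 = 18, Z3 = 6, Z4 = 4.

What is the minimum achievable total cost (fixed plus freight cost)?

256

Open {H1}: assign each demand point to its cheapest open site.
  Z1→H1 5×8=40, Z2→H1 18×3=54, Z3→H1 6×12=72, Z4→H1 4×9=36
  freight cost 202, fixed 54 → total 256.
Compare {H2}: freight cost 204 + fixed 65 = 269.
Compare {H1, H2}: freight cost 186 + fixed 119 = 305.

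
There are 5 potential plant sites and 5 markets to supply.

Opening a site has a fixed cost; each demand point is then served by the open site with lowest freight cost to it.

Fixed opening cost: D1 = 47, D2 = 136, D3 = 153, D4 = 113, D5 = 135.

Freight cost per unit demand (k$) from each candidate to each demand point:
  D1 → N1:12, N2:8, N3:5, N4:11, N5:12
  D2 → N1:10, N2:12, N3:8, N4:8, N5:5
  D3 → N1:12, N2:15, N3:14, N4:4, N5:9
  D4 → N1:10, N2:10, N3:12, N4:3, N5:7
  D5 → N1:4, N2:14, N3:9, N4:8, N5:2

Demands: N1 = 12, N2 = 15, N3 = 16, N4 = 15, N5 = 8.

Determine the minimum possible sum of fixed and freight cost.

Open {D1, D5}: assign each demand point to its cheapest open site.
  N1→D5 12×4=48, N2→D1 15×8=120, N3→D1 16×5=80, N4→D5 15×8=120, N5→D5 8×2=16
  freight cost 384, fixed 182 → total 566.
Compare {D1, D4}: freight cost 421 + fixed 160 = 581.
Compare {D1, D4, D5}: freight cost 309 + fixed 295 = 604.
Compare {D4, D5}: freight cost 403 + fixed 248 = 651.
All other subsets cost ≥ 581. Minimum total cost: 566.

566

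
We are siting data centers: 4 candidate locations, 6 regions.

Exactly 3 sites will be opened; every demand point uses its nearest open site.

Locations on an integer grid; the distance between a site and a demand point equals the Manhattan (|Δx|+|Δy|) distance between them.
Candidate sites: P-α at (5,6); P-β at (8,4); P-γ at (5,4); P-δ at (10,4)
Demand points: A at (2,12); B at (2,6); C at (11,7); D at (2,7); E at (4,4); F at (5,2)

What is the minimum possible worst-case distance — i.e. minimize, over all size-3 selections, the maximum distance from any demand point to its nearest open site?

Open {P-α, P-β, P-γ}.
  Farthest demand point is A at distance 9 (to P-α); all others are ≤ 9.
With {P-α, P-β, P-δ} the worst case is 9.
With {P-α, P-γ, P-δ} the worst case is 9.
No size-3 selection achieves below 9.

9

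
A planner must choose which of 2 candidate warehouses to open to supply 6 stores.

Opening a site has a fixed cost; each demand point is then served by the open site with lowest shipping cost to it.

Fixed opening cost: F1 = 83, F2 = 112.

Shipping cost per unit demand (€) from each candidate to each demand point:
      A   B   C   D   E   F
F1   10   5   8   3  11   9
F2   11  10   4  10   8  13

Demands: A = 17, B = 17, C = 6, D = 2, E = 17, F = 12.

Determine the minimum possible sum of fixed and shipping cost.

Open {F1}: assign each demand point to its cheapest open site.
  A→F1 17×10=170, B→F1 17×5=85, C→F1 6×8=48, D→F1 2×3=6, E→F1 17×11=187, F→F1 12×9=108
  shipping cost 604, fixed 83 → total 687.
Compare {F1, F2}: shipping cost 529 + fixed 195 = 724.
Compare {F2}: shipping cost 693 + fixed 112 = 805.

687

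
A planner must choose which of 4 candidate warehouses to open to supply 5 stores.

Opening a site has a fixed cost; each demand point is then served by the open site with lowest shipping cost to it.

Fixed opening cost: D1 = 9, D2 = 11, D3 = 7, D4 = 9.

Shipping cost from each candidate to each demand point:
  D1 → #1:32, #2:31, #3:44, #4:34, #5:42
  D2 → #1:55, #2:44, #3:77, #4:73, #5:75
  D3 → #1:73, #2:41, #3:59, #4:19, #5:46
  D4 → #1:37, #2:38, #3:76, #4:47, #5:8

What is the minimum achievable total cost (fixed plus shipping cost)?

Open {D1, D3, D4}: assign each demand point to its cheapest open site.
  #1→D1 32, #2→D1 31, #3→D1 44, #4→D3 19, #5→D4 8
  shipping cost 134, fixed 25 → total 159.
Compare {D1, D4}: shipping cost 149 + fixed 18 = 167.
Compare {D1, D2, D3, D4}: shipping cost 134 + fixed 36 = 170.
Compare {D3, D4}: shipping cost 161 + fixed 16 = 177.
All other subsets cost ≥ 167. Minimum total cost: 159.

159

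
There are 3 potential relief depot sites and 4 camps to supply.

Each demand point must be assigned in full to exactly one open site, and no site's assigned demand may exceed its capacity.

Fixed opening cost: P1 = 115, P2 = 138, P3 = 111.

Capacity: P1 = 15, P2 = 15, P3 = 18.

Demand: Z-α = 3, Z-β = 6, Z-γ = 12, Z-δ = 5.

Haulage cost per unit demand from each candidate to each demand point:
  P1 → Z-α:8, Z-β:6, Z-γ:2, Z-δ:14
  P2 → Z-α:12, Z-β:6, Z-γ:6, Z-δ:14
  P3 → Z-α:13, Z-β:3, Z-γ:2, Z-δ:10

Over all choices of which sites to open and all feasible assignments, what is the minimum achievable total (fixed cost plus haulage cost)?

342

Open {P1, P3}; cheapest assignment that respects the capacities:
  P1 (cap 15, load 15): Z-α, Z-γ — cost 3×8 + 12×2 = 48
  P3 (cap 18, load 11): Z-β, Z-δ — cost 6×3 + 5×10 = 68
  Shipping 116, fixed 226 → total 342.
  Any other capacity-feasible assignment to {P1, P3} ships for at least 116.
Compare {P2, P3}: its best feasible assignment gives total 395.
Compare {P1, P2}: its best feasible assignment gives total 407.
Every other set of open sites that can feasibly serve all demand totals ≥ 395 even under its best assignment. Minimum: 342.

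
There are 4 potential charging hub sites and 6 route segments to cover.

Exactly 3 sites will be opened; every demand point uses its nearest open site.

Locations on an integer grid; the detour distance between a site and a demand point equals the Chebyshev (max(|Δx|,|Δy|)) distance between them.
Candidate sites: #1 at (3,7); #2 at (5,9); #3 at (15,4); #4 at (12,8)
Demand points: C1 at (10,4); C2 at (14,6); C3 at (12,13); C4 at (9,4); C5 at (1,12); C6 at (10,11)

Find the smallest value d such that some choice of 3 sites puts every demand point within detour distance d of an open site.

Open {#1, #2, #4}.
  Farthest demand point is C3 at detour distance 5 (to #4); all others are ≤ 5.
With {#1, #3, #4} the worst case is 5.
With {#2, #3, #4} the worst case is 5.
No size-3 selection achieves below 5.

5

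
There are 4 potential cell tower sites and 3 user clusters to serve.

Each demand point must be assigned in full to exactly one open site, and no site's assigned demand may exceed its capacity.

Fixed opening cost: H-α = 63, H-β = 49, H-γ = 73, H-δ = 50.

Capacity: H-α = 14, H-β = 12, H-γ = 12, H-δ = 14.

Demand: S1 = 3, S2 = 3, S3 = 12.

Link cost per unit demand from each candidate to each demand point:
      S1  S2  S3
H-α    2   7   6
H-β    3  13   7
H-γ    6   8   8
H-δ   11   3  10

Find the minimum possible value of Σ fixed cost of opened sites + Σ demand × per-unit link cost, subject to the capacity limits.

Open {H-α, H-β}; cheapest assignment that respects the capacities:
  H-α (cap 14, load 6): S1, S2 — cost 3×2 + 3×7 = 27
  H-β (cap 12, load 12): S3 — cost 12×7 = 84
  Shipping 111, fixed 112 → total 223.
  Any other capacity-feasible assignment to {H-α, H-β} ships for at least 111.
Compare {H-β, H-δ}: its best feasible assignment gives total 225.
Compare {H-α, H-δ}: its best feasible assignment gives total 227.
Every other set of open sites that can feasibly serve all demand totals ≥ 225 even under its best assignment. Minimum: 223.

223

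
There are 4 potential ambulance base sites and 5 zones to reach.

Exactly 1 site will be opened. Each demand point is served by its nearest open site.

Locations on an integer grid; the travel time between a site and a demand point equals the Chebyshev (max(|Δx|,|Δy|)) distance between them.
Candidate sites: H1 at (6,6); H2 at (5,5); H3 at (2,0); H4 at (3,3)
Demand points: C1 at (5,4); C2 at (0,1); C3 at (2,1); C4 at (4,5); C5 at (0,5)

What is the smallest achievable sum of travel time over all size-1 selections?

Open {H4}.
  C1→H4 2, C2→H4 3, C3→H4 2, C4→H4 2, C5→H4 3  ⇒ total 12.
Compare {H2}: total 16.
Compare {H3}: total 17.
No size-1 selection does better; minimum is 12.

12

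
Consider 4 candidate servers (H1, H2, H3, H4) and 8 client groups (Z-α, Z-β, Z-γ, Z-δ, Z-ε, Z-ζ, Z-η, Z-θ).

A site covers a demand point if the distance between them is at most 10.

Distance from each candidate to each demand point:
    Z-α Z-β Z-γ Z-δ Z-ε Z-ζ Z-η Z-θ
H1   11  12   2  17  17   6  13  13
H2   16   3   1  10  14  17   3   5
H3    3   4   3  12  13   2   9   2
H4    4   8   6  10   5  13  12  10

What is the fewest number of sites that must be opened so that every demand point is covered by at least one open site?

2

Coverage sets (demand points within 10 of each site):
  H1: {Z-γ, Z-ζ}
  H2: {Z-β, Z-γ, Z-δ, Z-η, Z-θ}
  H3: {Z-α, Z-β, Z-γ, Z-ζ, Z-η, Z-θ}
  H4: {Z-α, Z-β, Z-γ, Z-δ, Z-ε, Z-θ}
No single site covers all 8 demand points.
But {H3, H4} covers everything, so the minimum is 2.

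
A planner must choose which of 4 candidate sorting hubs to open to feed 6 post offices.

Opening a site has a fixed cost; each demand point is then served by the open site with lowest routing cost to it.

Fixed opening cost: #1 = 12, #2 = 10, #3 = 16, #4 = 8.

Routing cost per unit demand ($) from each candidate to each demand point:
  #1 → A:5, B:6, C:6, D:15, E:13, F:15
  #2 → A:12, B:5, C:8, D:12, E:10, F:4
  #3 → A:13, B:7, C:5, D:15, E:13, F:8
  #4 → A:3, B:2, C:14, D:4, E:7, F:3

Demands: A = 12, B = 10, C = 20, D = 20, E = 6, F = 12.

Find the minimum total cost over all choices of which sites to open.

338

Open {#3, #4}: assign each demand point to its cheapest open site.
  A→#4 12×3=36, B→#4 10×2=20, C→#3 20×5=100, D→#4 20×4=80, E→#4 6×7=42, F→#4 12×3=36
  routing cost 314, fixed 24 → total 338.
Compare {#2, #3, #4}: routing cost 314 + fixed 34 = 348.
Compare {#1, #3, #4}: routing cost 314 + fixed 36 = 350.
Compare {#1, #4}: routing cost 334 + fixed 20 = 354.
All other subsets cost ≥ 348. Minimum total cost: 338.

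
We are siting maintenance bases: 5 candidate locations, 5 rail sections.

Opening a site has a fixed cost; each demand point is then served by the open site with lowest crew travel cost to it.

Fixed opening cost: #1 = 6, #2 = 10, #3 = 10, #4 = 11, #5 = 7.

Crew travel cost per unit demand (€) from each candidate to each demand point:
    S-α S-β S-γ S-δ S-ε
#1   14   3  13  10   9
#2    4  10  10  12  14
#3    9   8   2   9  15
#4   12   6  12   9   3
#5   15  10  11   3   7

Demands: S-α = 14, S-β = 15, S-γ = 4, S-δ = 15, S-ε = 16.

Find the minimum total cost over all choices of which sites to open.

Open {#1, #2, #3, #4, #5}: assign each demand point to its cheapest open site.
  S-α→#2 14×4=56, S-β→#1 15×3=45, S-γ→#3 4×2=8, S-δ→#5 15×3=45, S-ε→#4 16×3=48
  crew travel cost 202, fixed 44 → total 246.
Compare {#1, #2, #4, #5}: crew travel cost 234 + fixed 34 = 268.
Compare {#2, #3, #4, #5}: crew travel cost 247 + fixed 38 = 285.
Compare {#1, #2, #3, #5}: crew travel cost 266 + fixed 33 = 299.
All other subsets cost ≥ 268. Minimum total cost: 246.

246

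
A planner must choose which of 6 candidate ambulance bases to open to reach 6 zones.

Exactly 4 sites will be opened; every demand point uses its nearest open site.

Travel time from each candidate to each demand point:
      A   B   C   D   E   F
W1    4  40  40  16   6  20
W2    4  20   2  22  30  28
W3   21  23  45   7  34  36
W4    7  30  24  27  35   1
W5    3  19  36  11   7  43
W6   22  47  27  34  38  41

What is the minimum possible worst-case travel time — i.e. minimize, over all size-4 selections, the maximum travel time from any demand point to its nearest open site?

19

Open {W1, W2, W4, W5}.
  Farthest demand point is B at travel time 19 (to W5); all others are ≤ 19.
With {W2, W3, W4, W5} the worst case is 19.
With {W2, W4, W5, W6} the worst case is 19.
No size-4 selection achieves below 19.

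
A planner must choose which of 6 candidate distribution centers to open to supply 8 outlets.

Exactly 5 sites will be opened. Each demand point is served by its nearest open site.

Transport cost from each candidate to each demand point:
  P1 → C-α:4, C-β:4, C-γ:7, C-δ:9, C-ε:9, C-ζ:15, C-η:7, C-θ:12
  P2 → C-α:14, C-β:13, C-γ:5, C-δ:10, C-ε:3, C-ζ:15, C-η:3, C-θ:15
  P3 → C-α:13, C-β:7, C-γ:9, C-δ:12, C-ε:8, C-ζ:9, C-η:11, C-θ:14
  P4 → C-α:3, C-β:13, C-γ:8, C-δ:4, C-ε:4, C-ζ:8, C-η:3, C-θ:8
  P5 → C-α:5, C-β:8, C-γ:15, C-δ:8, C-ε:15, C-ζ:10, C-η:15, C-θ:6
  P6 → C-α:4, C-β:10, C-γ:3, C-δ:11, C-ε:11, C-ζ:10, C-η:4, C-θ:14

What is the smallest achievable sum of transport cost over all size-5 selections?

34

Open {P1, P2, P4, P5, P6}.
  C-α→P4 3, C-β→P1 4, C-γ→P6 3, C-δ→P4 4, C-ε→P2 3, C-ζ→P4 8, C-η→P2 3, C-θ→P5 6  ⇒ total 34.
Compare {P1, P3, P4, P5, P6}: total 35.
Compare {P1, P2, P3, P4, P5}: total 36.
No size-5 selection does better; minimum is 34.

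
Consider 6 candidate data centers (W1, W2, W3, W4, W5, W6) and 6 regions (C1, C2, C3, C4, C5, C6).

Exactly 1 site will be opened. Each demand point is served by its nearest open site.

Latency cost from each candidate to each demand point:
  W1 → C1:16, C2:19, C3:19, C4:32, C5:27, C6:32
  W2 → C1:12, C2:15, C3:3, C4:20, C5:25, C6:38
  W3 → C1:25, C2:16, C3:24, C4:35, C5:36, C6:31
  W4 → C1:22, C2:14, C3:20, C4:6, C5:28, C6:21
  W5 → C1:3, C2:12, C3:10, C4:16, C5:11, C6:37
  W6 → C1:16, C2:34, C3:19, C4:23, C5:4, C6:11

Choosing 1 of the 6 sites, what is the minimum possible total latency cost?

Open {W5}.
  C1→W5 3, C2→W5 12, C3→W5 10, C4→W5 16, C5→W5 11, C6→W5 37  ⇒ total 89.
Compare {W6}: total 107.
Compare {W4}: total 111.
No size-1 selection does better; minimum is 89.

89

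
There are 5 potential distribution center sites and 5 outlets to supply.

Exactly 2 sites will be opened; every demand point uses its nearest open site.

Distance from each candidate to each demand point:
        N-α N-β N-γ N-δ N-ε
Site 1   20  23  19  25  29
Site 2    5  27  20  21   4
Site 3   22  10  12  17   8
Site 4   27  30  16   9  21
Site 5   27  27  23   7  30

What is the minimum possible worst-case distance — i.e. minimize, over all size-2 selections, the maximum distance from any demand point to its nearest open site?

17

Open {Site 2, Site 3}.
  Farthest demand point is N-δ at distance 17 (to Site 3); all others are ≤ 17.
With {Site 1, Site 3} the worst case is 20.
With {Site 3, Site 4} the worst case is 22.
No size-2 selection achieves below 17.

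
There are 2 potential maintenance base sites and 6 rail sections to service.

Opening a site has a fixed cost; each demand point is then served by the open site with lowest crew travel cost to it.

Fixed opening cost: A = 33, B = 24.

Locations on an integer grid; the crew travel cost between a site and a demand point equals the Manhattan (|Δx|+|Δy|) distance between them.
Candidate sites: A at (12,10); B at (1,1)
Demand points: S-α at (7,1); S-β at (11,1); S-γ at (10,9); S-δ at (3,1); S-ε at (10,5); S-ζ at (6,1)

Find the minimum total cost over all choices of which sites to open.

Open {B}: assign each demand point to its cheapest open site.
  S-α→B 6, S-β→B 10, S-γ→B 17, S-δ→B 2, S-ε→B 13, S-ζ→B 5
  crew travel cost 53, fixed 24 → total 77.
Compare {A, B}: crew travel cost 33 + fixed 57 = 90.
Compare {A}: crew travel cost 67 + fixed 33 = 100.

77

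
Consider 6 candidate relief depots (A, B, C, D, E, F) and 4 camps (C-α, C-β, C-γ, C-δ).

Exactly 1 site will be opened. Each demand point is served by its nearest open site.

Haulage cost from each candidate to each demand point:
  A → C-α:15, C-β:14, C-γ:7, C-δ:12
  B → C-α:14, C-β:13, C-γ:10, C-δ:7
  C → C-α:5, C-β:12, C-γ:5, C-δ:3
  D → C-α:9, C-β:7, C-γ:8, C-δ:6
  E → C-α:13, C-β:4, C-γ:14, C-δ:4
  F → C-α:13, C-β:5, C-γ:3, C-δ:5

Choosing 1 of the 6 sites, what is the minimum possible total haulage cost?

Open {C}.
  C-α→C 5, C-β→C 12, C-γ→C 5, C-δ→C 3  ⇒ total 25.
Compare {F}: total 26.
Compare {D}: total 30.
No size-1 selection does better; minimum is 25.

25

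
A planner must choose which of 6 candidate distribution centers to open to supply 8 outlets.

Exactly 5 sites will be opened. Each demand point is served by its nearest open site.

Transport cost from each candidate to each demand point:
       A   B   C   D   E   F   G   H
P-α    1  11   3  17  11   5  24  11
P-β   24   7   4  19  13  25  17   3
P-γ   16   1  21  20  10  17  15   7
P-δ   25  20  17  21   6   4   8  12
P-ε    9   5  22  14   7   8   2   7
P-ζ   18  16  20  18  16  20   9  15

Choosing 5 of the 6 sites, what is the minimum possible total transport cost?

34

Open {P-α, P-β, P-γ, P-δ, P-ε}.
  A→P-α 1, B→P-γ 1, C→P-α 3, D→P-ε 14, E→P-δ 6, F→P-δ 4, G→P-ε 2, H→P-β 3  ⇒ total 34.
Compare {P-α, P-β, P-γ, P-ε, P-ζ}: total 36.
Compare {P-α, P-β, P-δ, P-ε, P-ζ}: total 38.
No size-5 selection does better; minimum is 34.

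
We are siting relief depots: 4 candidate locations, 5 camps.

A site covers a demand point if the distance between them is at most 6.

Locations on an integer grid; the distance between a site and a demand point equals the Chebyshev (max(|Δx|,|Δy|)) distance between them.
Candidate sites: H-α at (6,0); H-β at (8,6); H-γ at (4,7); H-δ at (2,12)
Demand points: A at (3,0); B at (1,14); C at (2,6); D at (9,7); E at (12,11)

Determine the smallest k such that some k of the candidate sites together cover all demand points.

Coverage sets (demand points within 6 of each site):
  H-α: {A, C}
  H-β: {A, C, D, E}
  H-γ: {C, D}
  H-δ: {B, C}
No single site covers all 5 demand points.
But {H-β, H-δ} covers everything, so the minimum is 2.

2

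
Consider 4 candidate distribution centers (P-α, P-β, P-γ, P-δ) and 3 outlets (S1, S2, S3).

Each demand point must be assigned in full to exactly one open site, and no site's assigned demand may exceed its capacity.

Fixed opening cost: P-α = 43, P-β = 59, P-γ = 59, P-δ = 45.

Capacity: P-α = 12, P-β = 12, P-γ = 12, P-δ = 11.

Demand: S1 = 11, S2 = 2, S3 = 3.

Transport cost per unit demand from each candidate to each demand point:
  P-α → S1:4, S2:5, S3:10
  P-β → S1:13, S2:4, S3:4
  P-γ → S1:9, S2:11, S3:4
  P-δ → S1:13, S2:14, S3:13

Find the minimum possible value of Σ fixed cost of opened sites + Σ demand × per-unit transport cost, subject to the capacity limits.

Open {P-α, P-β}; cheapest assignment that respects the capacities:
  P-α (cap 12, load 11): S1 — cost 11×4 = 44
  P-β (cap 12, load 5): S2, S3 — cost 2×4 + 3×4 = 20
  Shipping 64, fixed 102 → total 166.
  Any other capacity-feasible assignment to {P-α, P-β} ships for at least 64.
Compare {P-α, P-γ}: its best feasible assignment gives total 180.
Compare {P-α, P-δ}: its best feasible assignment gives total 199.
Every other set of open sites that can feasibly serve all demand totals ≥ 180 even under its best assignment. Minimum: 166.

166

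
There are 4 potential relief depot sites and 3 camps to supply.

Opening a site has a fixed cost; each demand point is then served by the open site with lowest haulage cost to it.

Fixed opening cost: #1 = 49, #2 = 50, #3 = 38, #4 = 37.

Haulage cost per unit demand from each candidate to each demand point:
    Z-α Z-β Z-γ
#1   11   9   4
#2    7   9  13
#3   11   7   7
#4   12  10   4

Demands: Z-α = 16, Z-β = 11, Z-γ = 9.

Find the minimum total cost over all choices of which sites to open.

334

Open {#2, #4}: assign each demand point to its cheapest open site.
  Z-α→#2 16×7=112, Z-β→#2 11×9=99, Z-γ→#4 9×4=36
  haulage cost 247, fixed 87 → total 334.
Compare {#2, #3}: haulage cost 252 + fixed 88 = 340.
Compare {#1, #2}: haulage cost 247 + fixed 99 = 346.
Compare {#2, #3, #4}: haulage cost 225 + fixed 125 = 350.
All other subsets cost ≥ 340. Minimum total cost: 334.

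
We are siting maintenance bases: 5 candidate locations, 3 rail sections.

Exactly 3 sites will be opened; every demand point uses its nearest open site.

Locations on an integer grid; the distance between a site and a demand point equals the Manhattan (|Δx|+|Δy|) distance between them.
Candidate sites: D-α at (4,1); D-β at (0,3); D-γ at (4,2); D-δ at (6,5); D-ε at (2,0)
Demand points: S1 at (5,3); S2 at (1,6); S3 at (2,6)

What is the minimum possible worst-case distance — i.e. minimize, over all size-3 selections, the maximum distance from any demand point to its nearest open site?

Open {D-α, D-β, D-γ}.
  Farthest demand point is S3 at distance 5 (to D-β); all others are ≤ 5.
With {D-α, D-β, D-δ} the worst case is 5.
With {D-α, D-β, D-ε} the worst case is 5.
No size-3 selection achieves below 5.

5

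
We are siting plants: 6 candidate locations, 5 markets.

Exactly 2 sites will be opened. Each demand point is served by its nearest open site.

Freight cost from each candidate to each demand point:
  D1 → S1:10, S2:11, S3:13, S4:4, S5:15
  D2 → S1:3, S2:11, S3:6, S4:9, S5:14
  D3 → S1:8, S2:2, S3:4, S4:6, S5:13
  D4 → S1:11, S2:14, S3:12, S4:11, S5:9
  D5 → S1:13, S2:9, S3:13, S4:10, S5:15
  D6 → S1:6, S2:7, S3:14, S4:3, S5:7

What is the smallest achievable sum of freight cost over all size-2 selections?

Open {D3, D6}.
  S1→D6 6, S2→D3 2, S3→D3 4, S4→D6 3, S5→D6 7  ⇒ total 22.
Compare {D2, D6}: total 26.
Compare {D2, D3}: total 28.
No size-2 selection does better; minimum is 22.

22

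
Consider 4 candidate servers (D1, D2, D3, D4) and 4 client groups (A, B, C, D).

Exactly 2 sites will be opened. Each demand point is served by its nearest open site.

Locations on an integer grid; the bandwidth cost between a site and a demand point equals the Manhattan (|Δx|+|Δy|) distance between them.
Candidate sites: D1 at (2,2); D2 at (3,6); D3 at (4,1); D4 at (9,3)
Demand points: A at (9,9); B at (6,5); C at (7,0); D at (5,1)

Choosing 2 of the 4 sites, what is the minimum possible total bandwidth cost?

16

Open {D3, D4}.
  A→D4 6, B→D4 5, C→D3 4, D→D3 1  ⇒ total 16.
Compare {D2, D3}: total 18.
Compare {D1, D4}: total 20.
No size-2 selection does better; minimum is 16.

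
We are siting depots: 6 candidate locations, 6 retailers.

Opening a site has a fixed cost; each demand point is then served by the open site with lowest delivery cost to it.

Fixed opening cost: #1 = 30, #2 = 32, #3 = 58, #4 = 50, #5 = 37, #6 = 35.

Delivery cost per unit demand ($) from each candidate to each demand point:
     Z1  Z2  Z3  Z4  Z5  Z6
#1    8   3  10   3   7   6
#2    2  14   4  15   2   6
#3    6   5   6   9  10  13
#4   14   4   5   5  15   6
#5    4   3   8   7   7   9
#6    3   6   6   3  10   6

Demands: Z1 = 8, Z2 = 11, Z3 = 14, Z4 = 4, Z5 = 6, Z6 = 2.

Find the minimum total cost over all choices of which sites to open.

203

Open {#1, #2}: assign each demand point to its cheapest open site.
  Z1→#2 8×2=16, Z2→#1 11×3=33, Z3→#2 14×4=56, Z4→#1 4×3=12, Z5→#2 6×2=12, Z6→#1 2×6=12
  delivery cost 141, fixed 62 → total 203.
Compare {#2, #5}: delivery cost 157 + fixed 69 = 226.
Compare {#1, #2, #6}: delivery cost 141 + fixed 97 = 238.
Compare {#1, #2, #5}: delivery cost 141 + fixed 99 = 240.
All other subsets cost ≥ 226. Minimum total cost: 203.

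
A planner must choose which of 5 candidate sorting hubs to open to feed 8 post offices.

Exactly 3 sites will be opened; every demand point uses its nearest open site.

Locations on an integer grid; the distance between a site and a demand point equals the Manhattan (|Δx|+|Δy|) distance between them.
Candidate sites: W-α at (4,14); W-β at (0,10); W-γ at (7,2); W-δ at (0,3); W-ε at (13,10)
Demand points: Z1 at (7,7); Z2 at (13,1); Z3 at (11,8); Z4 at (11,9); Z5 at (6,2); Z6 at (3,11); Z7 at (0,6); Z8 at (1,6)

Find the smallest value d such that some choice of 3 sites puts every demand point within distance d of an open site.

7

Open {W-β, W-γ, W-ε}.
  Farthest demand point is Z2 at distance 7 (to W-γ); all others are ≤ 7.
With {W-α, W-δ, W-ε} the worst case is 9.
With {W-β, W-δ, W-ε} the worst case is 9.
No size-3 selection achieves below 7.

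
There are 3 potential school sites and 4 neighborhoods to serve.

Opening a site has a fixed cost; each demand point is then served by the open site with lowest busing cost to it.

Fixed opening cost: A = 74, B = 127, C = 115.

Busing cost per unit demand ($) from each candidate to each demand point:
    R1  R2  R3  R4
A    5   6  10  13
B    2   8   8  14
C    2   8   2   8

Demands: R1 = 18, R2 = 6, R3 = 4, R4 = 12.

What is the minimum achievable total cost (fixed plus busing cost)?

Open {C}: assign each demand point to its cheapest open site.
  R1→C 18×2=36, R2→C 6×8=48, R3→C 4×2=8, R4→C 12×8=96
  busing cost 188, fixed 115 → total 303.
Compare {A, C}: busing cost 176 + fixed 189 = 365.
Compare {A}: busing cost 322 + fixed 74 = 396.
Compare {B}: busing cost 284 + fixed 127 = 411.
All other subsets cost ≥ 365. Minimum total cost: 303.

303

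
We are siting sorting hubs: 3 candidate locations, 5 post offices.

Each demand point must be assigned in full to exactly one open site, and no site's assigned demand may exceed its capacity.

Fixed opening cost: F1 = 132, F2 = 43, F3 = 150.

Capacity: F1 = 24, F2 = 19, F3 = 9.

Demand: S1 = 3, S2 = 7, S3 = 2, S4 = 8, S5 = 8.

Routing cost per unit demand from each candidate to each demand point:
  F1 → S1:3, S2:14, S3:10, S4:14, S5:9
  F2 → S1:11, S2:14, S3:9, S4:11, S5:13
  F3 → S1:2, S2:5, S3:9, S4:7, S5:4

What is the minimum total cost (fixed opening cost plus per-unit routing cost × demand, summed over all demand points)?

Open {F1, F2}; cheapest assignment that respects the capacities:
  F1 (cap 24, load 18): S1, S2, S5 — cost 3×3 + 7×14 + 8×9 = 179
  F2 (cap 19, load 10): S3, S4 — cost 2×9 + 8×11 = 106
  Shipping 285, fixed 175 → total 460.
  Any other capacity-feasible assignment to {F1, F2} ships for at least 285.
Compare {F2, F3}: its best feasible assignment gives total 471.
Compare {F1, F3}: its best feasible assignment gives total 528.
Every other set of open sites that can feasibly serve all demand totals ≥ 471 even under its best assignment. Minimum: 460.

460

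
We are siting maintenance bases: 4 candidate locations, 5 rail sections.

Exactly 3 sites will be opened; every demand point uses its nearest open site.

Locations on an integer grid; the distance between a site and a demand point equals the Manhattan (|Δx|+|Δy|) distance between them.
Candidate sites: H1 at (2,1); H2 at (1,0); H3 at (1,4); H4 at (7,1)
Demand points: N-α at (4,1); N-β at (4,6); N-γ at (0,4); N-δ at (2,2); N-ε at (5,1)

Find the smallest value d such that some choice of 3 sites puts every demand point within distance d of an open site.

5

Open {H1, H2, H3}.
  Farthest demand point is N-β at distance 5 (to H3); all others are ≤ 5.
With {H1, H3, H4} the worst case is 5.
With {H2, H3, H4} the worst case is 5.
No size-3 selection achieves below 5.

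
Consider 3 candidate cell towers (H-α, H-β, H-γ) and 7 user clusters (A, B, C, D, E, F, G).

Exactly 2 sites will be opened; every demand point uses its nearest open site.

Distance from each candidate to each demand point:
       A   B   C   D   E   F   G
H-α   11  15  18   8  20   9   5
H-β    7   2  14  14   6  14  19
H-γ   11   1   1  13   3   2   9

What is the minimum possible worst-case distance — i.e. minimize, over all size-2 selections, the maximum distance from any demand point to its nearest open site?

Open {H-α, H-γ}.
  Farthest demand point is A at distance 11 (to H-α); all others are ≤ 11.
With {H-β, H-γ} the worst case is 13.
With {H-α, H-β} the worst case is 14.
No size-2 selection achieves below 11.

11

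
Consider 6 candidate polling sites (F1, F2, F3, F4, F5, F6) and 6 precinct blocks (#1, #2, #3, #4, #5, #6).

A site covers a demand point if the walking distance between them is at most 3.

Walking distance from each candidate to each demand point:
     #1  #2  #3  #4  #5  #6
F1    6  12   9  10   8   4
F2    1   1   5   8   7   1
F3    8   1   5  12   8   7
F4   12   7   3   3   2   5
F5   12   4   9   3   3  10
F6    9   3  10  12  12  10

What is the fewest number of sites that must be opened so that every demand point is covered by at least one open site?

2

Coverage sets (demand points within 3 of each site):
  F1: {}
  F2: {#1, #2, #6}
  F3: {#2}
  F4: {#3, #4, #5}
  F5: {#4, #5}
  F6: {#2}
No single site covers all 6 demand points.
But {F2, F4} covers everything, so the minimum is 2.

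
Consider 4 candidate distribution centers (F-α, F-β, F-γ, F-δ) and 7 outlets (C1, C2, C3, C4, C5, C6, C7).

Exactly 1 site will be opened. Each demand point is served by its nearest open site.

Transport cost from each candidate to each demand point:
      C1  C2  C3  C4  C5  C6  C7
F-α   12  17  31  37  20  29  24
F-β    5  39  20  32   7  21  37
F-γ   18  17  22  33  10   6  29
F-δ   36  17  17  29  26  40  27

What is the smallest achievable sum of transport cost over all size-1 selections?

Open {F-γ}.
  C1→F-γ 18, C2→F-γ 17, C3→F-γ 22, C4→F-γ 33, C5→F-γ 10, C6→F-γ 6, C7→F-γ 29  ⇒ total 135.
Compare {F-β}: total 161.
Compare {F-α}: total 170.
No size-1 selection does better; minimum is 135.

135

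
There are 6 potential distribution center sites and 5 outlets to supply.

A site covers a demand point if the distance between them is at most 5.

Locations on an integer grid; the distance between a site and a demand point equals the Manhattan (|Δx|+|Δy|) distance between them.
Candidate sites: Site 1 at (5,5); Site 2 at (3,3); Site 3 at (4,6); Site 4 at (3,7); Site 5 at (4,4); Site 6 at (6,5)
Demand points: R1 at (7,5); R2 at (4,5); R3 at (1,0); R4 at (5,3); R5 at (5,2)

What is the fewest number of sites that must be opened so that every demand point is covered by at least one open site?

Coverage sets (demand points within 5 of each site):
  Site 1: {R1, R2, R4, R5}
  Site 2: {R2, R3, R4, R5}
  Site 3: {R1, R2, R4, R5}
  Site 4: {R2}
  Site 5: {R1, R2, R4, R5}
  Site 6: {R1, R2, R4, R5}
No single site covers all 5 demand points.
But {Site 1, Site 2} covers everything, so the minimum is 2.

2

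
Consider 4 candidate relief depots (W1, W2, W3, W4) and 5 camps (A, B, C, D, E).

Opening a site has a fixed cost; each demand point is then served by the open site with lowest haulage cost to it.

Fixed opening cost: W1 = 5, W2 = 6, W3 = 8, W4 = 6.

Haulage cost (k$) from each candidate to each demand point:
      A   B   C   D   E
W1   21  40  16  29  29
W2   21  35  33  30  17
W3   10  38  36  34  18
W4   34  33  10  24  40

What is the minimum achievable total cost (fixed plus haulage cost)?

109

Open {W3, W4}: assign each demand point to its cheapest open site.
  A→W3 10, B→W4 33, C→W4 10, D→W4 24, E→W3 18
  haulage cost 95, fixed 14 → total 109.
Compare {W1, W3, W4}: haulage cost 95 + fixed 19 = 114.
Compare {W2, W3, W4}: haulage cost 94 + fixed 20 = 114.
Compare {W2, W4}: haulage cost 105 + fixed 12 = 117.
All other subsets cost ≥ 114. Minimum total cost: 109.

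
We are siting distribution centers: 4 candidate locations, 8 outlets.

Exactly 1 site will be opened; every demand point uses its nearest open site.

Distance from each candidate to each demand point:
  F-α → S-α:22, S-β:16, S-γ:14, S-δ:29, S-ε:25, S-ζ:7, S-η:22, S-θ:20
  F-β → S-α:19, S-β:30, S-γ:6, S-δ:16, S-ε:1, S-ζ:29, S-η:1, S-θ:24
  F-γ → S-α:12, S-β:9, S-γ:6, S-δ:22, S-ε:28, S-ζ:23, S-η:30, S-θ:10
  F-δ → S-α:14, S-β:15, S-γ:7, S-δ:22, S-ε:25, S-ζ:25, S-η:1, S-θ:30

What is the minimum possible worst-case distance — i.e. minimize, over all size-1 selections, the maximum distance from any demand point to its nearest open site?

29

Open {F-α}.
  Farthest demand point is S-δ at distance 29 (to F-α); all others are ≤ 29.
With {F-β} the worst case is 30.
With {F-γ} the worst case is 30.
No size-1 selection achieves below 29.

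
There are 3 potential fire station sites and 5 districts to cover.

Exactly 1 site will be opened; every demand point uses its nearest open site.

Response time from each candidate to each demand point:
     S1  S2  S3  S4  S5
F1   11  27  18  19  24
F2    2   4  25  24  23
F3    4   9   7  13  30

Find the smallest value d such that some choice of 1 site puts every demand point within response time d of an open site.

Open {F2}.
  Farthest demand point is S3 at response time 25 (to F2); all others are ≤ 25.
With {F1} the worst case is 27.
With {F3} the worst case is 30.
No size-1 selection achieves below 25.

25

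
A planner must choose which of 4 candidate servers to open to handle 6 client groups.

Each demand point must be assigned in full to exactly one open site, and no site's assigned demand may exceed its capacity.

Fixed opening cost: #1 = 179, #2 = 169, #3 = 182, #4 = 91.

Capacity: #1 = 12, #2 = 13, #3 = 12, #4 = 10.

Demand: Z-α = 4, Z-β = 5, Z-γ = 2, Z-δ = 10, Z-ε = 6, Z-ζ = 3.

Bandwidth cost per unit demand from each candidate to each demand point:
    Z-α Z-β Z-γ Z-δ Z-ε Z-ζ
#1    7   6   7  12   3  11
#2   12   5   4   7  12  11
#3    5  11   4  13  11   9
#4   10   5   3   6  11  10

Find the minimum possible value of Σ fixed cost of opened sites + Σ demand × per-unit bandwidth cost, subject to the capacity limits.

Open {#1, #2, #4}; cheapest assignment that respects the capacities:
  #1 (cap 12, load 10): Z-α, Z-ε — cost 4×7 + 6×3 = 46
  #2 (cap 13, load 10): Z-β, Z-γ, Z-ζ — cost 5×5 + 2×4 + 3×11 = 66
  #4 (cap 10, load 10): Z-δ — cost 10×6 = 60
  Shipping 172, fixed 439 → total 611.
  Any other capacity-feasible assignment to {#1, #2, #4} ships for at least 172.
Compare {#1, #3, #4}: its best feasible assignment gives total 615.
Compare {#2, #3, #4}: its best feasible assignment gives total 654.
Every other set of open sites that can feasibly serve all demand totals ≥ 615 even under its best assignment. Minimum: 611.

611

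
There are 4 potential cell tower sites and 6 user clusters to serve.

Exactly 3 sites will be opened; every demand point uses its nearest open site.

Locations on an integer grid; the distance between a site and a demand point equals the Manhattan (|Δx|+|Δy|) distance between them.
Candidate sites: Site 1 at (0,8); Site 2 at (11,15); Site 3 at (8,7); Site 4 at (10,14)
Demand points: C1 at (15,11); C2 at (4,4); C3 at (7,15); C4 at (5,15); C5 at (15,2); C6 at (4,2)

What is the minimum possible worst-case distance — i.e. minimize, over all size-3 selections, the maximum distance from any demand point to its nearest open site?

Open {Site 1, Site 2, Site 3}.
  Farthest demand point is C5 at distance 12 (to Site 3); all others are ≤ 12.
With {Site 1, Site 3, Site 4} the worst case is 12.
With {Site 2, Site 3, Site 4} the worst case is 12.
No size-3 selection achieves below 12.

12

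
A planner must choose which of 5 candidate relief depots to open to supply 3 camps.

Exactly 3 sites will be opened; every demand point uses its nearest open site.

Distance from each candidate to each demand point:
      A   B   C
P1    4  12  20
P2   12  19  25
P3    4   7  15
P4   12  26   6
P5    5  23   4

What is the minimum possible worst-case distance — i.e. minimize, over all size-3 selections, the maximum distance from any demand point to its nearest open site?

Open {P1, P3, P4}.
  Farthest demand point is B at distance 7 (to P3); all others are ≤ 7.
With {P1, P3, P5} the worst case is 7.
With {P2, P3, P4} the worst case is 7.
No size-3 selection achieves below 7.

7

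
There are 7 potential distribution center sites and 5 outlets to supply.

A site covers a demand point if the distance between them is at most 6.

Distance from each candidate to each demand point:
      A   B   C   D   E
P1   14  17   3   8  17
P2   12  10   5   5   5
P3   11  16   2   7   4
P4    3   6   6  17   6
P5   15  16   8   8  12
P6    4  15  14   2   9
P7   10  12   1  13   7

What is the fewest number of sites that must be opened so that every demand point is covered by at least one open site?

Coverage sets (demand points within 6 of each site):
  P1: {C}
  P2: {C, D, E}
  P3: {C, E}
  P4: {A, B, C, E}
  P5: {}
  P6: {A, D}
  P7: {C}
No single site covers all 5 demand points.
But {P2, P4} covers everything, so the minimum is 2.

2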